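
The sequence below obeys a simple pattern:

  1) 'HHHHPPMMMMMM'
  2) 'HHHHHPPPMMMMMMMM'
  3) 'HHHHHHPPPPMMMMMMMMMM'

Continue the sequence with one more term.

Each string has the form H^{n+1} P^{n-1} M^{2n}, where the shown terms are n = 3, 4, 5.
Setting n = 6 gives 7, 5, 12 characters in each block.

HHHHHHHPPPPPMMMMMMMMMMMM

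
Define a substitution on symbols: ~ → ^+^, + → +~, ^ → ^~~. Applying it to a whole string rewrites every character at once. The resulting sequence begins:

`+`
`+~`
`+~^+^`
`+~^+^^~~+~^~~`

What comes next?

+~^+^^~~+~^~~^~~^+^^+^+~^+^^~~^+^^+^

φ(+~^+^^~~+~^~~) expands symbol-by-symbol to +~ ^+^ ^~~ +~ ^~~ ^~~ ^+^ ^+^ +~ ^+^ ^~~ ^+^ ^+^; joining the 13 pieces gives the next term.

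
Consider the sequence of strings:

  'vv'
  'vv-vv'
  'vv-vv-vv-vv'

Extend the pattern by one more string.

s(k+1) = s(k)·-·s(k) — each term doubles the last with '-' between the halves.
Doubling vv-vv-vv-vv with '-' between the halves:

vv-vv-vv-vv-vv-vv-vv-vv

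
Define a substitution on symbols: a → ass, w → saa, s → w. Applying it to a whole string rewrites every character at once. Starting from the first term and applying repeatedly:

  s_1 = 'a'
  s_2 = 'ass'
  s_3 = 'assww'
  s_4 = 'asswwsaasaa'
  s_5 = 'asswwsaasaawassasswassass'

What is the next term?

φ(asswwsaasaawassasswassass) expands symbol-by-symbol to ass w w saa saa w ass ass w ass ass saa ass w w ass w w saa ass w w ass w w; joining the 25 pieces gives the next term.

asswwsaasaawassasswassasssaaasswwasswwsaaasswwassww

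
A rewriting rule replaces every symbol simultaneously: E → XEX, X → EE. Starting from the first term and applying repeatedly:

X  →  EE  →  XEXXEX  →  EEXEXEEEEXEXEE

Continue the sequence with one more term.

XEXXEXEEXEXEEXEXXEXXEXXEXEEXEXEEXEXXEX

Applying the rule to each of the 14 symbols of EEXEXEEEEXEXEE gives the pieces XEX XEX EE XEX EE XEX XEX XEX XEX EE XEX EE XEX XEX, which concatenate to the answer.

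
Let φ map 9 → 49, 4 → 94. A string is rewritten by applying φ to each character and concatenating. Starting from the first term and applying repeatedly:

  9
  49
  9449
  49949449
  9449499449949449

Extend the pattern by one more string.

Replace each of the 16 characters of 9449499449949449 in place — 49 94 94 49 94 49 49 94 94 49 49 94 49 94 94 49 — and concatenate.

49949449944949949449499449949449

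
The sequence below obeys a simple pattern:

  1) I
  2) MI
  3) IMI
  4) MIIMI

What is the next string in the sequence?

IMIMIIMI

Each term (from the third on) is the two preceding terms concatenated in order: term 3 = I·MI = IMI.
So term 5 is IMI·MIIMI.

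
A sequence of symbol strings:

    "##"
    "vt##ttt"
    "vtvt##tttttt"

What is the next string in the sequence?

Every step adds vt to the front and ttt to the end of the previous string.
So the next term is vt·vtvt##tttttt·ttt.

vtvtvt##ttttttttt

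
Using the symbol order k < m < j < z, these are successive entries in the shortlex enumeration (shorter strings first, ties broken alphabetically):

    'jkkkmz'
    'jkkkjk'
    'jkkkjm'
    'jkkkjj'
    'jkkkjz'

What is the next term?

Treat jkkkjz as a base-4 numeral over the given alphabet and add one, carrying through any trailing z's.

jkkkzk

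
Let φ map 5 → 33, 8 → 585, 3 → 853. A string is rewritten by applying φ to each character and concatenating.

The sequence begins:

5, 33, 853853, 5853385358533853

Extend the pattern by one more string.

335853385385358533853335853385385358533853

φ(5853385358533853) expands symbol-by-symbol to 33 585 33 853 853 585 33 853 33 585 33 853 853 585 33 853; joining the 16 pieces gives the next term.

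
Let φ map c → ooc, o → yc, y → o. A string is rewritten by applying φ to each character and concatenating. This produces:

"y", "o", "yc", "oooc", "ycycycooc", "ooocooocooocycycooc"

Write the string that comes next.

Applying the rule to each of the 19 symbols of ooocooocooocycycooc gives the pieces yc yc yc ooc yc yc yc ooc yc yc yc ooc o ooc o ooc yc yc ooc, which concatenate to the answer.

ycycycoocycycycoocycycycoocooocooocycycooc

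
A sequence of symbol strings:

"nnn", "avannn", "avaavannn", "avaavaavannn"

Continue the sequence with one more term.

avaavaavaavannn

The strings grow by a fixed prefix ava each time.
So the next term is ava·avaavaavannn.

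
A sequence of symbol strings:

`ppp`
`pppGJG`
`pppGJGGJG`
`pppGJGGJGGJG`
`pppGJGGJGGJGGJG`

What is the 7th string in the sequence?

Each term is the previous one with GJG appended.
From pppGJGGJGGJGGJG, 2 further steps: pppGJGGJGGJGGJG → pppGJGGJGGJGGJGGJG → (answer).

pppGJGGJGGJGGJGGJGGJG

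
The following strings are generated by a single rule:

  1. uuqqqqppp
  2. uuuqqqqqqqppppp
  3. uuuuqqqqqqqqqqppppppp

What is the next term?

Term n consists of n+1 u's, followed by 3n+1 q's, followed by 2n+1 p's (n = 1, 2, …).
At n = 4 the blocks have lengths 5, 13, 9.

uuuuuqqqqqqqqqqqqqppppppppp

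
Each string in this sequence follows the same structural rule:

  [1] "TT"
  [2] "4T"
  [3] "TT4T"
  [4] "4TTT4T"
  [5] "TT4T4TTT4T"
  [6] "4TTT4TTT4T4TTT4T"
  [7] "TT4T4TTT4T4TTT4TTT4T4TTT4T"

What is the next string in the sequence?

This is a Fibonacci-style word recurrence s(k) = s(k−2)·s(k−1): e.g. TT·4T = TT4T.
So term 8 is 4TTT4TTT4T4TTT4T·TT4T4TTT4T4TTT4TTT4T4TTT4T.

4TTT4TTT4T4TTT4TTT4T4TTT4T4TTT4TTT4T4TTT4T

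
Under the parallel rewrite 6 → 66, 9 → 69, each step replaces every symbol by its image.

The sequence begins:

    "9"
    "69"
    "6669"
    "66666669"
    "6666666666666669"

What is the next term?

Rewriting the 16 symbols of 6666666666666669 one by one yields 66 66 66 66 66 66 66 66 66 66 66 66 66 66 66 69; concatenated:

66666666666666666666666666666669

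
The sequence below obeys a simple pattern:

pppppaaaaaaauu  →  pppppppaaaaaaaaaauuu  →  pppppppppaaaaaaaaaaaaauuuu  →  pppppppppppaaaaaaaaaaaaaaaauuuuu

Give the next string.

pppppppppppppaaaaaaaaaaaaaaaaaaauuuuuu

Term n consists of 2n+1 p's, followed by 3n+1 a's, followed by n u's, where the shown terms are n = 2, 3, 4, 5.
Setting n = 6 gives 13, 19, 6 characters in each block.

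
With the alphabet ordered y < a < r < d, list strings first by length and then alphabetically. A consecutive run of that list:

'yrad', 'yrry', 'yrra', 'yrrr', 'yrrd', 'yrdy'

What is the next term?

The successor of yrdy increments the rightmost position that isn't already d and resets every position after it to y.

yrda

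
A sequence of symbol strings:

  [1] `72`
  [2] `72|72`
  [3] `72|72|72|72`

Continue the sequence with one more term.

Each string is two copies of the previous one joined by '|'.
So the next term is two copies of 72|72|72|72 with '|' between the halves.

72|72|72|72|72|72|72|72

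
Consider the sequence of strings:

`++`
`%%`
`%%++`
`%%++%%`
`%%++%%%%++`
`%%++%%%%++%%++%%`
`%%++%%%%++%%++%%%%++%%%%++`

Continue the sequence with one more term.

From term 3 onward, concatenate the last term with the second-to-last: %%·++ = %%++, %%++·%% = %%++%%, …
Continuing: %%++%%%%++%%++%%%%++%%%%++ · %%++%%%%++%%++%% gives term 8.

%%++%%%%++%%++%%%%++%%%%++%%++%%%%++%%++%%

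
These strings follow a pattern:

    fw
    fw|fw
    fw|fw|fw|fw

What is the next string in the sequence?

fw|fw|fw|fw|fw|fw|fw|fw

s(k+1) = s(k)·|·s(k) — each term doubles the last with '|' between the halves.
So the next term is two copies of fw|fw|fw|fw with '|' between the halves.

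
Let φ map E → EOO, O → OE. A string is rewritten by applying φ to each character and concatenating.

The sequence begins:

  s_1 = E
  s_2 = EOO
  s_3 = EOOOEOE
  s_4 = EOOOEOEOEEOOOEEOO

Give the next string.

EOOOEOEOEEOOOEEOOOEEOOEOOOEOEOEEOOEOOOEOE

φ(EOOOEOEOEEOOOEEOO) expands symbol-by-symbol to EOO OE OE OE EOO OE EOO OE EOO EOO OE OE OE EOO EOO OE OE; joining the 17 pieces gives the next term.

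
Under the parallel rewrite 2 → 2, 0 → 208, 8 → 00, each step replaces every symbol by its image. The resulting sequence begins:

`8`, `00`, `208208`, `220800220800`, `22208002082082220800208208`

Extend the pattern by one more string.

2222080020820822080022080022220800208208220800220800

φ(22208002082082220800208208) expands symbol-by-symbol to 2 2 2 208 00 208 208 2 208 00 2 208 00 2 2 2 208 00 208 208 2 208 00 2 208 00; joining the 26 pieces gives the next term.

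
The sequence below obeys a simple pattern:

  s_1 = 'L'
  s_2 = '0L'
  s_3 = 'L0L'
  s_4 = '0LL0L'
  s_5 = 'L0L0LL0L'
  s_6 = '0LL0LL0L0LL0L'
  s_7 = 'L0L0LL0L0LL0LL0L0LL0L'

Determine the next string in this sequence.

This is a Fibonacci-style word recurrence s(k) = s(k−2)·s(k−1): e.g. L·0L = L0L.
So term 8 is 0LL0LL0L0LL0L·L0L0LL0L0LL0LL0L0LL0L.

0LL0LL0L0LL0LL0L0LL0L0LL0LL0L0LL0L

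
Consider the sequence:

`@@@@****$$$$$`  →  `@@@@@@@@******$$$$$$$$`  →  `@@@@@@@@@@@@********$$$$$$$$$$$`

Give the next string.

@@@@@@@@@@@@@@@@**********$$$$$$$$$$$$$$

Each string has the form @^{4n} *^{2n+2} $^{3n+2} (n = 1, 2, …).
At n = 4 the blocks have lengths 16, 10, 14.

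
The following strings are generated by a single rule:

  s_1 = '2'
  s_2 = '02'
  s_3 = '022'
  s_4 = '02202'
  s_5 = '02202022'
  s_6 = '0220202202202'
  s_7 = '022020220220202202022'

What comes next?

From term 3 onward, concatenate the last term with the second-to-last: 02·2 = 022, 022·02 = 02202, …
Continuing: 022020220220202202022 · 0220202202202 gives term 8.

0220202202202022020220220202202202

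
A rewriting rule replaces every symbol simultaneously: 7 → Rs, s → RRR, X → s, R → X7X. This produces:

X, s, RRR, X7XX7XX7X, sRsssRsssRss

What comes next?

Apply φ to sRsssRsssRss symbol by symbol: s→RRR, R→X7X, s→RRR, s→RRR, s→RRR, R→X7X, s→RRR, s→RRR, s→RRR, R→X7X, s→RRR, s→RRR; joined: RRR X7X RRR RRR RRR X7X RRR RRR RRR X7X RRR RRR.

RRRX7XRRRRRRRRRX7XRRRRRRRRRX7XRRRRRR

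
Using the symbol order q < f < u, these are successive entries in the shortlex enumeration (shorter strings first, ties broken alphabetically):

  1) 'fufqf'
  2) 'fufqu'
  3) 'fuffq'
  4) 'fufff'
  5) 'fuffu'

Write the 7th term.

Stepping forward 2 times from fuffu: fuffu → fufuq, then the target.

fufuf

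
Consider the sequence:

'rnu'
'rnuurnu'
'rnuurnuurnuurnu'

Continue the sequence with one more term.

s(k+1) = s(k)·u·s(k) — each term doubles the last with 'u' between the halves.
One more doubling of rnuurnuurnuurnu gives the answer.

rnuurnuurnuurnuurnuurnuurnuurnu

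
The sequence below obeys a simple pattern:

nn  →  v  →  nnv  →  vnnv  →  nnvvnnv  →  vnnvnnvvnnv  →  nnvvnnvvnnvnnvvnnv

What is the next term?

vnnvnnvvnnvnnvvnnvvnnvnnvvnnv

Each term (from the third on) is the two preceding terms concatenated in order: term 3 = nn·v = nnv.
Continuing: vnnvnnvvnnv · nnvvnnvvnnvnnvvnnv gives term 8.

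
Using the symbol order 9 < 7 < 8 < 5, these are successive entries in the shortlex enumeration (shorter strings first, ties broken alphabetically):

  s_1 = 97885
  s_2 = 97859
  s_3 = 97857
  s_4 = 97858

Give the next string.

97855

Find the rightmost character of 97858 below 5, bump it to the next letter, and reset everything to its right to 9.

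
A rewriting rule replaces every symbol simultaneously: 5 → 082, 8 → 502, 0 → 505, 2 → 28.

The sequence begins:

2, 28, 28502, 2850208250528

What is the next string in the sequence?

28502082505285055022808250508228502

Applying the rule to each of the 13 symbols of 2850208250528 gives the pieces 28 502 082 505 28 505 502 28 082 505 082 28 502, which concatenate to the answer.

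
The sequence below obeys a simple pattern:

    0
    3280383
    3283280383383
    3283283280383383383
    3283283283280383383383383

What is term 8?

3283283283283283283280383383383383383383383

s(k+1) = 328·s(k)·383, so each term gains 328 as a prefix and 383 as a suffix.
From 3283283283280383383383383, 3 further steps: 3283283283280383383383383 → 3283283283283280383383383383383 → 3283283283283283280383383383383383383 → (answer).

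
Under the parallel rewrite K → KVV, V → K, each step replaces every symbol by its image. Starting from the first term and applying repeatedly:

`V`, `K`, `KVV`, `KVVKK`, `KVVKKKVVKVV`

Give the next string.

KVVKKKVVKVVKVVKKKVVKK

Expanding KVVKKKVVKVV: K→KVV, V→K, V→K, K→KVV, K→KVV, K→KVV, V→K, V→K, K→KVV, V→K, V→K. Concatenated: KVV K K KVV KVV KVV K K KVV K K.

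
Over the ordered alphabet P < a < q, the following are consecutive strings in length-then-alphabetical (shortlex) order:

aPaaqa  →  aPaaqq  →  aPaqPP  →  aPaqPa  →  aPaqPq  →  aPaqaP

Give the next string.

Treat aPaqaP as a base-3 numeral over the given alphabet and add one, carrying through any trailing q's.

aPaqaa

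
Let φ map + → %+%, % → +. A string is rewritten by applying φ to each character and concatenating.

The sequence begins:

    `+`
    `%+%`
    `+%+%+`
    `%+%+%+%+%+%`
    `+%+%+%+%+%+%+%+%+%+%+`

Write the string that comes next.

Rewriting the 21 symbols of +%+%+%+%+%+%+%+%+%+%+ one by one yields %+% + %+% + %+% + %+% + %+% + %+% + %+% + %+% + %+% + %+% + %+%; concatenated:

%+%+%+%+%+%+%+%+%+%+%+%+%+%+%+%+%+%+%+%+%+%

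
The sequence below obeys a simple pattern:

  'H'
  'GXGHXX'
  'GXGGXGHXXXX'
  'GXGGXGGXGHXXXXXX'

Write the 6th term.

GXGGXGGXGGXGGXGHXXXXXXXXXX

s(k+1) = GXG·s(k)·XX, so each term gains GXG as a prefix and XX as a suffix.
From GXGGXGGXGHXXXXXX, 2 further steps: GXGGXGGXGHXXXXXX → GXGGXGGXGGXGHXXXXXXXX → (answer).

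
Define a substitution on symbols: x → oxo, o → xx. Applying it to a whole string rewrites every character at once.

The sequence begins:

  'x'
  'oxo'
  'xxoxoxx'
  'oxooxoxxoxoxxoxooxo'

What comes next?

Rewriting the 19 symbols of oxooxoxxoxoxxoxooxo one by one yields xx oxo xx xx oxo xx oxo oxo xx oxo xx oxo oxo xx oxo xx xx oxo xx; concatenated:

xxoxoxxxxoxoxxoxooxoxxoxoxxoxooxoxxoxoxxxxoxoxx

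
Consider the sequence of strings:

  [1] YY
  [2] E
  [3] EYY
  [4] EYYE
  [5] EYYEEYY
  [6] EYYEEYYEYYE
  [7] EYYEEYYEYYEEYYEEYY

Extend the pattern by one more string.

EYYEEYYEYYEEYYEEYYEYYEEYYEYYE

This is a Fibonacci-style word recurrence s(k) = s(k−1)·s(k−2): e.g. E·YY = EYY.
Continuing: EYYEEYYEYYEEYYEEYY · EYYEEYYEYYE gives term 8.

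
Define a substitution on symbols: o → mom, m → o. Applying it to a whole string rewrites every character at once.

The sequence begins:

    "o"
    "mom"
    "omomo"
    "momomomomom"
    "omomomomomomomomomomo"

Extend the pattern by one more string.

Applying the rule to each of the 21 symbols of omomomomomomomomomomo gives the pieces mom o mom o mom o mom o mom o mom o mom o mom o mom o mom o mom, which concatenate to the answer.

momomomomomomomomomomomomomomomomomomomomom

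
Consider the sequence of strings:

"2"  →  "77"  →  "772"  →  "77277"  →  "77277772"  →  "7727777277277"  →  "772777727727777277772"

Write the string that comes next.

7727777277277772777727727777277277

Each term (from the third on) is the previous term followed by the one before it: term 3 = 77·2 = 772.
So term 8 is 772777727727777277772·7727777277277.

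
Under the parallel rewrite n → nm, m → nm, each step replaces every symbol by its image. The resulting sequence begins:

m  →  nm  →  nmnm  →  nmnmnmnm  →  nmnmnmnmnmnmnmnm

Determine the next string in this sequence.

Applying the rule to each of the 16 symbols of nmnmnmnmnmnmnmnm gives the pieces nm nm nm nm nm nm nm nm nm nm nm nm nm nm nm nm, which concatenate to the answer.

nmnmnmnmnmnmnmnmnmnmnmnmnmnmnmnm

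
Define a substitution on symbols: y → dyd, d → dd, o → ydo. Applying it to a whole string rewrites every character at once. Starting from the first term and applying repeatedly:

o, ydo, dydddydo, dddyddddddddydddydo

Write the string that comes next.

Replace each of the 19 characters of dddyddddddddydddydo in place — dd dd dd dyd dd dd dd dd dd dd dd dd dyd dd dd dd dyd dd ydo — and concatenate.

dddddddyddddddddddddddddddyddddddddydddydo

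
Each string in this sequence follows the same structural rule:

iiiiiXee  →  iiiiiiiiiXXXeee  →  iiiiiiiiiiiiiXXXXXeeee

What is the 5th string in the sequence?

iiiiiiiiiiiiiiiiiiiiiXXXXXXXXXeeeeee

The n-th term is 4n+1 i's then 2n-1 X's then n+1 e's (n = 1, 2, …).
Setting n = 5 gives 21, 9, 6 characters in each block.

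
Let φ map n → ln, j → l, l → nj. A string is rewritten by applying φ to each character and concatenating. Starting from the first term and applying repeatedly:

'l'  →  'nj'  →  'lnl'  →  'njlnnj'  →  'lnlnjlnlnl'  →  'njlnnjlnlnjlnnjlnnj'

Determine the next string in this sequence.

Applying the rule to each of the 19 symbols of njlnnjlnlnjlnnjlnnj gives the pieces ln l nj ln ln l nj ln nj ln l nj ln ln l nj ln ln l, which concatenate to the answer.

lnlnjlnlnlnjlnnjlnlnjlnlnlnjlnlnl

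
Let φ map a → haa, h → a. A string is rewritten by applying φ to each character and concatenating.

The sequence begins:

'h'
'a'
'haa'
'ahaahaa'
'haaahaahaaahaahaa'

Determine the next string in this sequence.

ahaahaahaaahaahaaahaahaahaaahaahaaahaahaa

Replace each of the 17 characters of haaahaahaaahaahaa in place — a haa haa haa a haa haa a haa haa haa a haa haa a haa haa — and concatenate.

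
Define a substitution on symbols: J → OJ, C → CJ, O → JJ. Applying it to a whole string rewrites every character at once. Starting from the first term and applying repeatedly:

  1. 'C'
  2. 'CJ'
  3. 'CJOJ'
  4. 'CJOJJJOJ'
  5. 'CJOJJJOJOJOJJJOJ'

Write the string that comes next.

Replace each of the 16 characters of CJOJJJOJOJOJJJOJ in place — CJ OJ JJ OJ OJ OJ JJ OJ JJ OJ JJ OJ OJ OJ JJ OJ — and concatenate.

CJOJJJOJOJOJJJOJJJOJJJOJOJOJJJOJ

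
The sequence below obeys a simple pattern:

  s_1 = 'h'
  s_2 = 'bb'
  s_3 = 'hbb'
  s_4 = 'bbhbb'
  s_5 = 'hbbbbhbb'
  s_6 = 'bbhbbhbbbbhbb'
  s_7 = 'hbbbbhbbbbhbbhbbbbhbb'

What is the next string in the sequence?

This is a Fibonacci-style word recurrence s(k) = s(k−2)·s(k−1): e.g. h·bb = hbb.
The next term joins bbhbbhbbbbhbb and hbbbbhbbbbhbbhbbbbhbb.

bbhbbhbbbbhbbhbbbbhbbbbhbbhbbbbhbb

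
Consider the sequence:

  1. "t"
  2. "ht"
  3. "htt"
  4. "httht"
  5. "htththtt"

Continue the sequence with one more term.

Each term (from the third on) is the previous term followed by the one before it: term 3 = ht·t = htt.
The next term joins htththtt and httht.

htththtthttht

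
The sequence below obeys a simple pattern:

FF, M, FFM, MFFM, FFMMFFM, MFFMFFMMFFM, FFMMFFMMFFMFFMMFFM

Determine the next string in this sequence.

MFFMFFMMFFMFFMMFFMMFFMFFMMFFM

Each term (from the third on) is the two preceding terms concatenated in order: term 3 = FF·M = FFM.
So term 8 is MFFMFFMMFFM·FFMMFFMMFFMFFMMFFM.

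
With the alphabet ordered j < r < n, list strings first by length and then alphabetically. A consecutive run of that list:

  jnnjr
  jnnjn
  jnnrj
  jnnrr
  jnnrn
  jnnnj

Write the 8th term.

Stepping forward 2 times from jnnnj: jnnnj → jnnnr, then the target.

jnnnn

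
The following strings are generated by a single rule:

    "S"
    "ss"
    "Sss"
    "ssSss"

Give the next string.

This is a Fibonacci-style word recurrence s(k) = s(k−2)·s(k−1): e.g. S·ss = Sss.
The next term joins Sss and ssSss.

SssssSss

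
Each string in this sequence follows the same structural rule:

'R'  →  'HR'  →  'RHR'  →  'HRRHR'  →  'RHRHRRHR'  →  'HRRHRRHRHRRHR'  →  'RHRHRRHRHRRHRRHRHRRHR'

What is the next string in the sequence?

Each term (from the third on) is the two preceding terms concatenated in order: term 3 = R·HR = RHR.
The next term joins HRRHRRHRHRRHR and RHRHRRHRHRRHRRHRHRRHR.

HRRHRRHRHRRHRRHRHRRHRHRRHRRHRHRRHR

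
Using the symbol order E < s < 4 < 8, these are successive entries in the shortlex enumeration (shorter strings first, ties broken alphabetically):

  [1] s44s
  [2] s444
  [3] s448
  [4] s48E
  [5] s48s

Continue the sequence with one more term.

The successor of s48s increments the rightmost position that isn't already 8 and resets every position after it to E.

s484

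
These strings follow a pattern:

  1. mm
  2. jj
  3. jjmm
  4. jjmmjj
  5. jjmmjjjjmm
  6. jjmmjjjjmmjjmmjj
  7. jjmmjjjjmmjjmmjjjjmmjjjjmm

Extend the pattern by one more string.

This is a Fibonacci-style word recurrence s(k) = s(k−1)·s(k−2): e.g. jj·mm = jjmm.
So term 8 is jjmmjjjjmmjjmmjjjjmmjjjjmm·jjmmjjjjmmjjmmjj.

jjmmjjjjmmjjmmjjjjmmjjjjmmjjmmjjjjmmjjmmjj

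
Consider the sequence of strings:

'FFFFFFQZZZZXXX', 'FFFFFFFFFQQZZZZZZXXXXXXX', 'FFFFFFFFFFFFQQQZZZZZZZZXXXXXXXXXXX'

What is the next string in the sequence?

FFFFFFFFFFFFFFFQQQQZZZZZZZZZZXXXXXXXXXXXXXXX

Term n consists of 3n+3 F's, followed by n Q's, followed by 2n+2 Z's, followed by 4n-1 X's (n = 1, 2, …).
Setting n = 4 gives 15, 4, 10, 15 characters in each block.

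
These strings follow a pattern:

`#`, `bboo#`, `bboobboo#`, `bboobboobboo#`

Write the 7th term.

Each term is the previous one with bboo prepended.
From bboobboobboo#, 3 further steps: bboobboobboo# → bboobboobboobboo# → bboobboobboobboobboo# → (answer).

bboobboobboobboobboobboo#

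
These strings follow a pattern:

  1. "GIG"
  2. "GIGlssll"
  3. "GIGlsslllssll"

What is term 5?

Every step adds lssll to the end: s(k+1) = s(k)·lssll.
From GIGlsslllssll, 2 further steps: GIGlsslllssll → GIGlsslllsslllssll → (answer).

GIGlsslllsslllsslllssll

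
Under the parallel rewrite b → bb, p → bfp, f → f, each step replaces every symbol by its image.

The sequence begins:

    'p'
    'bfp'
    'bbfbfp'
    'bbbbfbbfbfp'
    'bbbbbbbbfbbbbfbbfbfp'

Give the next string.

Rewriting the 20 symbols of bbbbbbbbfbbbbfbbfbfp one by one yields bb bb bb bb bb bb bb bb f bb bb bb bb f bb bb f bb f bfp; concatenated:

bbbbbbbbbbbbbbbbfbbbbbbbbfbbbbfbbfbfp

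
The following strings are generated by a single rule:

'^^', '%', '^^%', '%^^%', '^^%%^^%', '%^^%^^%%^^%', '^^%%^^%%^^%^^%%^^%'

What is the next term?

%^^%^^%%^^%^^%%^^%%^^%^^%%^^%

Each term (from the third on) is the two preceding terms concatenated in order: term 3 = ^^·% = ^^%.
So term 8 is %^^%^^%%^^%·^^%%^^%%^^%^^%%^^%.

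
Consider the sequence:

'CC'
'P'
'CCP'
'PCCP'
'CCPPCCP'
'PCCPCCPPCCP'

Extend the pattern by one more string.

CCPPCCPPCCPCCPPCCP

Each term (from the third on) is the two preceding terms concatenated in order: term 3 = CC·P = CCP.
The next term joins CCPPCCP and PCCPCCPPCCP.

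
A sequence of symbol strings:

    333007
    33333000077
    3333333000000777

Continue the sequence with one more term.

Term n consists of 2n+1 3's, followed by 2n 0's, followed by n 7's (n = 1, 2, …).
At n = 4 the blocks have lengths 9, 8, 4.

333333333000000007777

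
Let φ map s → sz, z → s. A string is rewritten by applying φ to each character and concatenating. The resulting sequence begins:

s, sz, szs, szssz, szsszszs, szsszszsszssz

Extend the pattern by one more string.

Applying the rule to each of the 13 symbols of szsszszsszssz gives the pieces sz s sz sz s sz s sz sz s sz sz s, which concatenate to the answer.

szsszszsszsszszsszszs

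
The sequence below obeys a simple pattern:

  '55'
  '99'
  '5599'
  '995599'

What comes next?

5599995599

From term 3 onward, concatenate the second-to-last term with the last: 55·99 = 5599, 99·5599 = 995599, …
So term 5 is 5599·995599.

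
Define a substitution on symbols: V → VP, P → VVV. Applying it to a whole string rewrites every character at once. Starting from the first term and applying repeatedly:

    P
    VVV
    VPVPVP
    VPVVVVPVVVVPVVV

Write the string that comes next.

VPVVVVPVPVPVPVVVVPVPVPVPVVVVPVPVP

Replace each of the 15 characters of VPVVVVPVVVVPVVV in place — VP VVV VP VP VP VP VVV VP VP VP VP VVV VP VP VP — and concatenate.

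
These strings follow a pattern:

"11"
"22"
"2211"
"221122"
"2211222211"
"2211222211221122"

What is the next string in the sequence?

22112222112211222211222211

From term 3 onward, concatenate the last term with the second-to-last: 22·11 = 2211, 2211·22 = 221122, …
The next term joins 2211222211221122 and 2211222211.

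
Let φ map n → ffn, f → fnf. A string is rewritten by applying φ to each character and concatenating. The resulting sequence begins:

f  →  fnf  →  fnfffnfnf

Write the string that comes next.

fnfffnfnffnffnfffnfnfffnfnf

Expanding fnfffnfnf: f→fnf, n→ffn, f→fnf, f→fnf, f→fnf, n→ffn, f→fnf, n→ffn, f→fnf. Concatenated: fnf ffn fnf fnf fnf ffn fnf ffn fnf.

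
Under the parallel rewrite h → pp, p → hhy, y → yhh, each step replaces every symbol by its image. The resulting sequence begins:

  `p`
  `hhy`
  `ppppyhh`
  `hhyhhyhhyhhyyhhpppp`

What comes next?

Rewriting the 19 symbols of hhyhhyhhyhhyyhhpppp one by one yields pp pp yhh pp pp yhh pp pp yhh pp pp yhh yhh pp pp hhy hhy hhy hhy; concatenated:

ppppyhhppppyhhppppyhhppppyhhyhhpppphhyhhyhhyhhy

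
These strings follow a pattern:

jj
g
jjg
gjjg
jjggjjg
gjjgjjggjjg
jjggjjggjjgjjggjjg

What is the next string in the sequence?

From term 3 onward, concatenate the second-to-last term with the last: jj·g = jjg, g·jjg = gjjg, …
The next term joins gjjgjjggjjg and jjggjjggjjgjjggjjg.

gjjgjjggjjgjjggjjggjjgjjggjjg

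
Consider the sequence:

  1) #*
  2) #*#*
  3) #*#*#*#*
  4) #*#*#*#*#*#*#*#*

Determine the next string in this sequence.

s(k+1) = s(k)·s(k) — each term doubles the last.
So the next term is two copies of #*#*#*#*#*#*#*#*.

#*#*#*#*#*#*#*#*#*#*#*#*#*#*#*#*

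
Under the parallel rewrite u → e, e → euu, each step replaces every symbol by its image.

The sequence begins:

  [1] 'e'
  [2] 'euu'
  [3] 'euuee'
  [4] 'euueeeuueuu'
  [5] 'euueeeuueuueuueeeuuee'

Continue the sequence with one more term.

φ(euueeeuueuueuueeeuuee) expands symbol-by-symbol to euu e e euu euu euu e e euu e e euu e e euu euu euu e e euu euu; joining the 21 pieces gives the next term.

euueeeuueuueuueeeuueeeuueeeuueuueuueeeuueuu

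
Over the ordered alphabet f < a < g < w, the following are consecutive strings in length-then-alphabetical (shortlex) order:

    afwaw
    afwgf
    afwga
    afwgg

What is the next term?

afwgw

Find the rightmost character of afwgg below w, bump it to the next letter, and reset everything to its right to f.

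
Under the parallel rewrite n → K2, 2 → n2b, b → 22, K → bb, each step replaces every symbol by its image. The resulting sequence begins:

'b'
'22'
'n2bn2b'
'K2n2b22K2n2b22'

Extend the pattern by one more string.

Rewriting the 14 symbols of K2n2b22K2n2b22 one by one yields bb n2b K2 n2b 22 n2b n2b bb n2b K2 n2b 22 n2b n2b; concatenated:

bbn2bK2n2b22n2bn2bbbn2bK2n2b22n2bn2b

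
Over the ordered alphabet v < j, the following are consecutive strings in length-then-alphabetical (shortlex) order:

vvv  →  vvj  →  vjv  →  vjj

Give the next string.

jvv

Treat vjj as a base-2 numeral over the given alphabet and add one, carrying through any trailing j's.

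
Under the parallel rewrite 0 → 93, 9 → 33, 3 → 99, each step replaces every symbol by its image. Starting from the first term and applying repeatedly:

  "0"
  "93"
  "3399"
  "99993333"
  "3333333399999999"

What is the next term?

99999999999999993333333333333333

Applying the rule to each of the 16 symbols of 3333333399999999 gives the pieces 99 99 99 99 99 99 99 99 33 33 33 33 33 33 33 33, which concatenate to the answer.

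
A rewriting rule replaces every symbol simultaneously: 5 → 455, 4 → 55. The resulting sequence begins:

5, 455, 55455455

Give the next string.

Apply φ to 55455455 symbol by symbol: 5→455, 5→455, 4→55, 5→455, 5→455, 4→55, 5→455, 5→455; joined: 455 455 55 455 455 55 455 455.

4554555545545555455455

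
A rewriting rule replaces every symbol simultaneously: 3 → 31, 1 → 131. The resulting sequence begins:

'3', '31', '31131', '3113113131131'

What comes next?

Rewriting the 13 symbols of 3113113131131 one by one yields 31 131 131 31 131 131 31 131 31 131 131 31 131; concatenated:

3113113131131131311313113113131131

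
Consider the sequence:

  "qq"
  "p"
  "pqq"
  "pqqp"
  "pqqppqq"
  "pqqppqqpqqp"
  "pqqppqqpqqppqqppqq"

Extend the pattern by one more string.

pqqppqqpqqppqqppqqpqqppqqpqqp

From term 3 onward, concatenate the last term with the second-to-last: p·qq = pqq, pqq·p = pqqp, …
Continuing: pqqppqqpqqppqqppqq · pqqppqqpqqp gives term 8.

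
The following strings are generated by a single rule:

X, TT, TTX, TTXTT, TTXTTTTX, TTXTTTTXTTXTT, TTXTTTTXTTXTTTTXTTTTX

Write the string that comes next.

This is a Fibonacci-style word recurrence s(k) = s(k−1)·s(k−2): e.g. TT·X = TTX.
Continuing: TTXTTTTXTTXTTTTXTTTTX · TTXTTTTXTTXTT gives term 8.

TTXTTTTXTTXTTTTXTTTTXTTXTTTTXTTXTT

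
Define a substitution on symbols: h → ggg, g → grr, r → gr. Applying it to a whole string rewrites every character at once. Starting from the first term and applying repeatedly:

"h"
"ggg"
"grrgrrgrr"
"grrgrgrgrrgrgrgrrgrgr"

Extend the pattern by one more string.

Rewriting the 21 symbols of grrgrgrgrrgrgrgrrgrgr one by one yields grr gr gr grr gr grr gr grr gr gr grr gr grr gr grr gr gr grr gr grr gr; concatenated:

grrgrgrgrrgrgrrgrgrrgrgrgrrgrgrrgrgrrgrgrgrrgrgrrgr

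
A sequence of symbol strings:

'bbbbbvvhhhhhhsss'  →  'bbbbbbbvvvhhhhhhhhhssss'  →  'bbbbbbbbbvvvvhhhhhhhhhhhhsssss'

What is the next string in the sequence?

bbbbbbbbbbbvvvvvhhhhhhhhhhhhhhhssssss

The n-th term is 2n+1 b's then n v's then 3n h's then n+1 s's, where the shown terms are n = 2, 3, 4.
For the next term, n = 5, so the run lengths are 11, 5, 15, 6.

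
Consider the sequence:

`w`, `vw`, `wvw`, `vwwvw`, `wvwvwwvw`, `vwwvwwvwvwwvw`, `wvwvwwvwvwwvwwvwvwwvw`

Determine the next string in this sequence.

Each term (from the third on) is the two preceding terms concatenated in order: term 3 = w·vw = wvw.
Continuing: vwwvwwvwvwwvw · wvwvwwvwvwwvwwvwvwwvw gives term 8.

vwwvwwvwvwwvwwvwvwwvwvwwvwwvwvwwvw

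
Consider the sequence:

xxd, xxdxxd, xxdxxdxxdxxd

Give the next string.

s(k+1) = s(k)·s(k) — each term doubles the last.
Doubling xxdxxdxxdxxd:

xxdxxdxxdxxdxxdxxdxxdxxd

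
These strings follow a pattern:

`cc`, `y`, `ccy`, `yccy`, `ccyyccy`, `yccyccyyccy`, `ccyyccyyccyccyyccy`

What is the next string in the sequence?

yccyccyyccyccyyccyyccyccyyccy

This is a Fibonacci-style word recurrence s(k) = s(k−2)·s(k−1): e.g. cc·y = ccy.
The next term joins yccyccyyccy and ccyyccyyccyccyyccy.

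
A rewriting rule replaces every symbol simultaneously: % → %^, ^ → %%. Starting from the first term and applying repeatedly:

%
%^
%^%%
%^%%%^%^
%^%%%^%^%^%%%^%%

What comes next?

%^%%%^%^%^%%%^%%%^%%%^%^%^%%%^%^

φ(%^%%%^%^%^%%%^%%) expands symbol-by-symbol to %^ %% %^ %^ %^ %% %^ %% %^ %% %^ %^ %^ %% %^ %^; joining the 16 pieces gives the next term.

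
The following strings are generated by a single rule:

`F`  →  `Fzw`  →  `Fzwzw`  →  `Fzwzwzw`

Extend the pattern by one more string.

Every step adds zw to the end: s(k+1) = s(k)·zw.
Applying this once more to Fzwzwzw:

Fzwzwzwzw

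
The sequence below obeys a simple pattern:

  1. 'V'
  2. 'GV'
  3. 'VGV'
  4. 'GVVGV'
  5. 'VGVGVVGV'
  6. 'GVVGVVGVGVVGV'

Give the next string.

VGVGVVGVGVVGVVGVGVVGV

Each term (from the third on) is the two preceding terms concatenated in order: term 3 = V·GV = VGV.
Continuing: VGVGVVGV · GVVGVVGVGVVGV gives term 7.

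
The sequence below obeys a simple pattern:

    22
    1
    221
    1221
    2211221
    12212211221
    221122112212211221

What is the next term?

12212211221221122112212211221

From term 3 onward, concatenate the second-to-last term with the last: 22·1 = 221, 1·221 = 1221, …
Continuing: 12212211221 · 221122112212211221 gives term 8.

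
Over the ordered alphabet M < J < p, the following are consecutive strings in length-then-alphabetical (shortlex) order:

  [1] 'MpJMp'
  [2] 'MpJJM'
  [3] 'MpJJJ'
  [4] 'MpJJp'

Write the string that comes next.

Treat MpJJp as a base-3 numeral over the given alphabet and add one, carrying through any trailing p's.

MpJpM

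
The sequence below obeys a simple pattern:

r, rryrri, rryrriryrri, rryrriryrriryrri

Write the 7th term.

rryrriryrriryrriryrriryrriryrri

Every step adds ryrri to the end: s(k+1) = s(k)·ryrri.
From rryrriryrriryrri, 3 further steps: rryrriryrriryrri → rryrriryrriryrriryrri → rryrriryrriryrriryrriryrri → (answer).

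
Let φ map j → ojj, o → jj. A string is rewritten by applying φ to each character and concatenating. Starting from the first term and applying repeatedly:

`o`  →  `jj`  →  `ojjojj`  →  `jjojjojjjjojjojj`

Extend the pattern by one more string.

Rewriting the 16 symbols of jjojjojjjjojjojj one by one yields ojj ojj jj ojj ojj jj ojj ojj ojj ojj jj ojj ojj jj ojj ojj; concatenated:

ojjojjjjojjojjjjojjojjojjojjjjojjojjjjojjojj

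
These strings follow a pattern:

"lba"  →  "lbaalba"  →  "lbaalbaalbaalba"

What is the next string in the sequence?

s(k+1) = s(k)·a·s(k) — each term doubles the last with 'a' between the halves.
So the next term is two copies of lbaalbaalbaalba with 'a' between the halves.

lbaalbaalbaalbaalbaalbaalbaalba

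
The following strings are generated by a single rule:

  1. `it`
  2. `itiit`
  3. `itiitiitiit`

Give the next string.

Each string is two copies of the previous one joined by 'i'.
One more doubling of itiitiitiit gives the answer.

itiitiitiitiitiitiitiit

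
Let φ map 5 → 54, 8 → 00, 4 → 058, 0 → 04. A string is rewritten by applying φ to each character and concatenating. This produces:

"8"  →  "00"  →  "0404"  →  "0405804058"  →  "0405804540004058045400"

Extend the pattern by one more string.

Replace each of the 22 characters of 0405804540004058045400 in place — 04 058 04 54 00 04 058 54 058 04 04 04 058 04 54 00 04 058 54 058 04 04 — and concatenate.

04058045400040585405804040405804540004058540580404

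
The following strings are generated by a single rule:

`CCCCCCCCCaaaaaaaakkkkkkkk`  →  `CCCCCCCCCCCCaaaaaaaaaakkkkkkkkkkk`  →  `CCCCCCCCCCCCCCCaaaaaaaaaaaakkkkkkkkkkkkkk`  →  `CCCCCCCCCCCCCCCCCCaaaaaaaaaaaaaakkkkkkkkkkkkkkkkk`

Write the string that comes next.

CCCCCCCCCCCCCCCCCCCCCaaaaaaaaaaaaaaaakkkkkkkkkkkkkkkkkkkk

Each string has the form C^{3n} a^{2n+2} k^{3n-1}, where the shown terms are n = 3, 4, 5, 6.
At n = 7 the blocks have lengths 21, 16, 20.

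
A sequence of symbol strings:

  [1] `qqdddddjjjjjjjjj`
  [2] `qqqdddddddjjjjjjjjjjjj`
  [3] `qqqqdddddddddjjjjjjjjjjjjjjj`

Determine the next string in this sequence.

qqqqqdddddddddddjjjjjjjjjjjjjjjjjj

Reading off run lengths: q runs 2, 3, 4; d runs 5, 7, 9; j runs 9, 12, 15 — each is linear in n, where the shown terms are n = 2, 3, 4.
Setting n = 5 gives 5, 11, 18 characters in each block.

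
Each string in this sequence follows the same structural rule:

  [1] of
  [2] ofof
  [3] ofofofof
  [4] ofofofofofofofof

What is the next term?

s(k+1) = s(k)·s(k) — each term doubles the last.
One more doubling of ofofofofofofofof gives the answer.

ofofofofofofofofofofofofofofofof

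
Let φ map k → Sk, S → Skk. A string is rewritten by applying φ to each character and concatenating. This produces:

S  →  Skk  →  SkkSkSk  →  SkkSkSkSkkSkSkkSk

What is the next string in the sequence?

Applying the rule to each of the 17 symbols of SkkSkSkSkkSkSkkSk gives the pieces Skk Sk Sk Skk Sk Skk Sk Skk Sk Sk Skk Sk Skk Sk Sk Skk Sk, which concatenate to the answer.

SkkSkSkSkkSkSkkSkSkkSkSkSkkSkSkkSkSkSkkSk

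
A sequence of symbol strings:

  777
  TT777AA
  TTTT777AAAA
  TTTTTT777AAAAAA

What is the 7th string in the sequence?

Each term wraps the previous one in TT on the left and AA on the right.
From TTTTTT777AAAAAA, 3 further steps: TTTTTT777AAAAAA → TTTTTTTT777AAAAAAAA → TTTTTTTTTT777AAAAAAAAAA → (answer).

TTTTTTTTTTTT777AAAAAAAAAAAA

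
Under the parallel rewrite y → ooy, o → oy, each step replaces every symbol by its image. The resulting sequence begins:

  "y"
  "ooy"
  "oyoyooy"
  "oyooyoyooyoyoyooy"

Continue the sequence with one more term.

Replace each of the 17 characters of oyooyoyooyoyoyooy in place — oy ooy oy oy ooy oy ooy oy oy ooy oy ooy oy ooy oy oy ooy — and concatenate.

oyooyoyoyooyoyooyoyoyooyoyooyoyooyoyoyooy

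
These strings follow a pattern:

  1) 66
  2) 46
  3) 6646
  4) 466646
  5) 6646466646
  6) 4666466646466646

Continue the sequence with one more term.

66464666464666466646466646

This is a Fibonacci-style word recurrence s(k) = s(k−2)·s(k−1): e.g. 66·46 = 6646.
So term 7 is 6646466646·4666466646466646.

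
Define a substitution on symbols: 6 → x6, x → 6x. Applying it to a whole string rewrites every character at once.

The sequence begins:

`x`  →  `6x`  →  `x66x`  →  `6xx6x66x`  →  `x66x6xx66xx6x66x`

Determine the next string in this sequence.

Applying the rule to each of the 16 symbols of x66x6xx66xx6x66x gives the pieces 6x x6 x6 6x x6 6x 6x x6 x6 6x 6x x6 6x x6 x6 6x, which concatenate to the answer.

6xx6x66xx66x6xx6x66x6xx66xx6x66x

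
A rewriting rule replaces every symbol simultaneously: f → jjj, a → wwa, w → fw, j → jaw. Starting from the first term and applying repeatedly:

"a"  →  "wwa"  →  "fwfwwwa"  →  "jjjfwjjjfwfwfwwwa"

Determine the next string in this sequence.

Replace each of the 17 characters of jjjfwjjjfwfwfwwwa in place — jaw jaw jaw jjj fw jaw jaw jaw jjj fw jjj fw jjj fw fw fw wwa — and concatenate.

jawjawjawjjjfwjawjawjawjjjfwjjjfwjjjfwfwfwwwa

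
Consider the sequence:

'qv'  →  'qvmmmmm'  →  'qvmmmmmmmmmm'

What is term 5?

Each term is the previous one with mmmmm appended.
From qvmmmmmmmmmm, 2 further steps: qvmmmmmmmmmm → qvmmmmmmmmmmmmmmm → (answer).

qvmmmmmmmmmmmmmmmmmmmm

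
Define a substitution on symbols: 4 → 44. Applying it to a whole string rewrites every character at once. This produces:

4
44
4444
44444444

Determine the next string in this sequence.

4444444444444444

Rewriting each symbol of 44444444: 4→44, 4→44, 4→44, 4→44, 4→44, 4→44, 4→44, 4→44, which concatenates to 44 44 44 44 44 44 44 44.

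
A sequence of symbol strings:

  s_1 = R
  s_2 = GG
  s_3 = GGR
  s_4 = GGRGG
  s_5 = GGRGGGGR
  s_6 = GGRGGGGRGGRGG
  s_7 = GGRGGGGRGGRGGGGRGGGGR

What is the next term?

Each term (from the third on) is the previous term followed by the one before it: term 3 = GG·R = GGR.
The next term joins GGRGGGGRGGRGGGGRGGGGR and GGRGGGGRGGRGG.

GGRGGGGRGGRGGGGRGGGGRGGRGGGGRGGRGG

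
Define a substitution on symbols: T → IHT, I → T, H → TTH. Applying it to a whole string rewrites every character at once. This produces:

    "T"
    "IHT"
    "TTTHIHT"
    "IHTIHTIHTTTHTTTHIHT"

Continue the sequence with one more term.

TTTHIHTTTTHIHTTTTHIHTIHTIHTTTHIHTIHTIHTTTHTTTHIHT

φ(IHTIHTIHTTTHTTTHIHT) expands symbol-by-symbol to T TTH IHT T TTH IHT T TTH IHT IHT IHT TTH IHT IHT IHT TTH T TTH IHT; joining the 19 pieces gives the next term.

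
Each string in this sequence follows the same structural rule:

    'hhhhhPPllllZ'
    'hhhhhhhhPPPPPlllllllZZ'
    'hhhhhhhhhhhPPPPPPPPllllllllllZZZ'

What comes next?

Term n consists of 3n+2 h's, followed by 3n-1 P's, followed by 3n+1 l's, followed by n Z's (n = 1, 2, …).
For the next term, n = 4, so the run lengths are 14, 11, 13, 4.

hhhhhhhhhhhhhhPPPPPPPPPPPlllllllllllllZZZZ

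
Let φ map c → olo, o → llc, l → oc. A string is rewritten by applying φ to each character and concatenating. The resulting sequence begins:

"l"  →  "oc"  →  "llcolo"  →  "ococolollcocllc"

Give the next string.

llcolollcolollcocllcococolollcoloococolo

Replace each of the 15 characters of ococolollcocllc in place — llc olo llc olo llc oc llc oc oc olo llc olo oc oc olo — and concatenate.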